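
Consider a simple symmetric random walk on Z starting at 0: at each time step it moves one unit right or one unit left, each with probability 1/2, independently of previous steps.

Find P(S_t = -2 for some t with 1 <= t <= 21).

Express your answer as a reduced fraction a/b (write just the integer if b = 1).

Count via complement. Let g(t,s) = #length-t paths at position s with S_1..S_t all ≠ -2.
g(t,s) = g(t-1,s-1) + g(t-1,s+1) for s ≠ -2; g(t,-2) = 0.
t=0: g(0,0)=1
t=1: g(1,-1)=1 g(1,1)=1
t=2: g(2,0)=2 g(2,2)=1
t=3: g(3,-1)=2 g(3,1)=3 g(3,3)=1
t=4: g(4,0)=5 g(4,2)=4 g(4,4)=1
t=5: g(5,-1)=5 g(5,1)=9 g(5,3)=5 g(5,5)=1
t=6: g(6,0)=14 g(6,2)=14 g(6,4)=6 g(6,6)=1
t=7: g(7,-1)=14 g(7,1)=28 g(7,3)=20 g(7,5)=7 g(7,7)=1
t=8: g(8,0)=42 g(8,2)=48 g(8,4)=27 g(8,6)=8 g(8,8)=1
t=9: g(9,-1)=42 g(9,1)=90 g(9,3)=75 g(9,5)=35 g(9,7)=9 g(9,9)=1
t=10: g(10,0)=132 g(10,2)=165 g(10,4)=110 g(10,6)=44 g(10,8)=10 g(10,10)=1
t=11: g(11,-1)=132 g(11,1)=297 g(11,3)=275 g(11,5)=154 g(11,7)=54 g(11,9)=11 g(11,11)=1
t=12: g(12,0)=429 g(12,2)=572 g(12,4)=429 g(12,6)=208 g(12,8)=65 g(12,10)=12 g(12,12)=1
t=13: g(13,-1)=429 g(13,1)=1001 g(13,3)=1001 g(13,5)=637 g(13,7)=273 g(13,9)=77 g(13,11)=13 g(13,13)=1
t=14: g(14,0)=1430 g(14,2)=2002 g(14,4)=1638 g(14,6)=910 g(14,8)=350 g(14,10)=90 g(14,12)=14 g(14,14)=1
t=15: g(15,-1)=1430 g(15,1)=3432 g(15,3)=3640 g(15,5)=2548 g(15,7)=1260 g(15,9)=440 g(15,11)=104 g(15,13)=15 g(15,15)=1
t=16: g(16,0)=4862 g(16,2)=7072 g(16,4)=6188 g(16,6)=3808 g(16,8)=1700 g(16,10)=544 g(16,12)=119 g(16,14)=16 g(16,16)=1
t=17: g(17,-1)=4862 g(17,1)=11934 g(17,3)=13260 g(17,5)=9996 g(17,7)=5508 g(17,9)=2244 g(17,11)=663 g(17,13)=135 g(17,15)=17 g(17,17)=1
t=18: g(18,0)=16796 g(18,2)=25194 g(18,4)=23256 g(18,6)=15504 g(18,8)=7752 g(18,10)=2907 g(18,12)=798 g(18,14)=152 g(18,16)=18 g(18,18)=1
t=19: g(19,-1)=16796 g(19,1)=41990 g(19,3)=48450 g(19,5)=38760 g(19,7)=23256 g(19,9)=10659 g(19,11)=3705 g(19,13)=950 g(19,15)=170 g(19,17)=19 g(19,19)=1
t=20: g(20,0)=58786 g(20,2)=90440 g(20,4)=87210 g(20,6)=62016 g(20,8)=33915 g(20,10)=14364 g(20,12)=4655 g(20,14)=1120 g(20,16)=189 g(20,18)=20 g(20,20)=1
t=21: g(21,-1)=58786 g(21,1)=149226 g(21,3)=177650 g(21,5)=149226 g(21,7)=95931 g(21,9)=48279 g(21,11)=19019 g(21,13)=5775 g(21,15)=1309 g(21,17)=209 g(21,19)=21 g(21,21)=1
Paths never hitting -2: Σ_s g(21,s) = 705432
Paths hitting -2: 2^21 - 705432 = 1391720
P = 1391720/2097152 = 173965/262144

Answer: 173965/262144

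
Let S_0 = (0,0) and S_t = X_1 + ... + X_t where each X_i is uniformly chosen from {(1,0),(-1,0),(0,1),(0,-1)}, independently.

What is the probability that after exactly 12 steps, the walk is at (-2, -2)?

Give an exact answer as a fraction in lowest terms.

Answer: 114345/4194304

Derivation:
Let h be the number of horizontal steps (so 12-h are vertical). To end at (-2,-2) need (h-2)/2 right-steps and ((12-h)-2)/2 up-steps.
Sum over h with 2 ≤ h ≤ 10, h ≡ 0 (mod 2), 12-h ≡ 0 (mod 2):
h=2: C(12,2)·C(2,0)·C(10,4) = 66·1·210 = 13860
h=4: C(12,4)·C(4,1)·C(8,3) = 495·4·56 = 110880
h=6: C(12,6)·C(6,2)·C(6,2) = 924·15·15 = 207900
h=8: C(12,8)·C(8,3)·C(4,1) = 495·56·4 = 110880
h=10: C(12,10)·C(10,4)·C(2,0) = 66·210·1 = 13860
Total favorable: 457380
Total paths: 4^12 = 16777216
P = 457380/16777216 = 114345/4194304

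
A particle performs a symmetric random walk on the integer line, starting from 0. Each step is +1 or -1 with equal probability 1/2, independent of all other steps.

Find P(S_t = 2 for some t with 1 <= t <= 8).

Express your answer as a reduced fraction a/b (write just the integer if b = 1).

Count via complement. Let g(t,s) = #length-t paths at position s with S_1..S_t all ≠ 2.
g(t,s) = g(t-1,s-1) + g(t-1,s+1) for s ≠ 2; g(t,2) = 0.
t=0: g(0,0)=1
t=1: g(1,-1)=1 g(1,1)=1
t=2: g(2,-2)=1 g(2,0)=2
t=3: g(3,-3)=1 g(3,-1)=3 g(3,1)=2
t=4: g(4,-4)=1 g(4,-2)=4 g(4,0)=5
t=5: g(5,-5)=1 g(5,-3)=5 g(5,-1)=9 g(5,1)=5
t=6: g(6,-6)=1 g(6,-4)=6 g(6,-2)=14 g(6,0)=14
t=7: g(7,-7)=1 g(7,-5)=7 g(7,-3)=20 g(7,-1)=28 g(7,1)=14
t=8: g(8,-8)=1 g(8,-6)=8 g(8,-4)=27 g(8,-2)=48 g(8,0)=42
Paths never hitting 2: Σ_s g(8,s) = 126
Paths hitting 2: 2^8 - 126 = 130
P = 130/256 = 65/128

Answer: 65/128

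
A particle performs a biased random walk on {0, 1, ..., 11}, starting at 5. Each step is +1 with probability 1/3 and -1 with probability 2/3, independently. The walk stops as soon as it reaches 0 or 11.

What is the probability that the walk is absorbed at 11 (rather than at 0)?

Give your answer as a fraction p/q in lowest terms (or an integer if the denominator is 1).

Biased walk: p = 1/3, q = 2/3, r = q/p = 2
Gambler's ruin: P(hit 11 before 0 | start at 5) = (1 - r^a)/(1 - r^N)
r^5 = 32; r^11 = 2048
P = (1 - 32) / (1 - 2048) = -31 / -2047 = 31/2047

Answer: 31/2047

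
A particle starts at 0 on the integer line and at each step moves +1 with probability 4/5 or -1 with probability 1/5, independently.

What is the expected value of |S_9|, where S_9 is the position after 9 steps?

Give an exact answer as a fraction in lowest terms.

S_9 takes values m ≡ 1 (mod 2) with |m| ≤ 9; P(S_9=m) = C(9,(9+m)/2) · (4/5)^((9+m)/2) · (1/5)^((9-m)/2).
Distribution: P(S=-9)=1/1953125, P(S=-7)=36/1953125, P(S=-5)=576/1953125, P(S=-3)=5376/1953125, P(S=-1)=32256/1953125, P(S=1)=129024/1953125, P(S=3)=344064/1953125, P(S=5)=589824/1953125, P(S=7)=589824/1953125, P(S=9)=262144/1953125
E[|S_9|] = Σ_m |m|·P(S_9=m) = 425997/78125

Answer: 425997/78125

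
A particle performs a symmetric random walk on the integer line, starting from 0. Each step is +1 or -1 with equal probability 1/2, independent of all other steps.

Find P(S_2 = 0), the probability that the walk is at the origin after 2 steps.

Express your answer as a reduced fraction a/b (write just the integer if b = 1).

To return to 0 after 2 steps: need exactly 1 step of +1 and 1 of -1.
Favorable paths: C(2,1) = 2
Total paths: 2^2 = 4
P = 2/4 = 1/2

Answer: 1/2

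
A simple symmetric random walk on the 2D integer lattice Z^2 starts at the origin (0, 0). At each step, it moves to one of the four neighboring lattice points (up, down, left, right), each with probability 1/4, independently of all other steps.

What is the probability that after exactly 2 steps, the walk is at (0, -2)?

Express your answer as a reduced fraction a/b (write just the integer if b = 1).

Let h be the number of horizontal steps (so 2-h are vertical). To end at (0,-2) need (h+0)/2 right-steps and ((2-h)-2)/2 up-steps.
Sum over h with 0 ≤ h ≤ 0, h ≡ 0 (mod 2), 2-h ≡ 0 (mod 2):
h=0: C(2,0)·C(0,0)·C(2,0) = 1·1·1 = 1
Total favorable: 1
Total paths: 4^2 = 16
P = 1/16 = 1/16

Answer: 1/16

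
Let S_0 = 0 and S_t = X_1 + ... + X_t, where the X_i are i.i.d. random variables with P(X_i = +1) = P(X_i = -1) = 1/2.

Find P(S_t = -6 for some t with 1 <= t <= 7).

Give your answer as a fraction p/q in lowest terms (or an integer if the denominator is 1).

Answer: 1/64

Derivation:
Count via complement. Let g(t,s) = #length-t paths at position s with S_1..S_t all ≠ -6.
g(t,s) = g(t-1,s-1) + g(t-1,s+1) for s ≠ -6; g(t,-6) = 0.
t=0: g(0,0)=1
t=1: g(1,-1)=1 g(1,1)=1
t=2: g(2,-2)=1 g(2,0)=2 g(2,2)=1
t=3: g(3,-3)=1 g(3,-1)=3 g(3,1)=3 g(3,3)=1
t=4: g(4,-4)=1 g(4,-2)=4 g(4,0)=6 g(4,2)=4 g(4,4)=1
t=5: g(5,-5)=1 g(5,-3)=5 g(5,-1)=10 g(5,1)=10 g(5,3)=5 g(5,5)=1
t=6: g(6,-4)=6 g(6,-2)=15 g(6,0)=20 g(6,2)=15 g(6,4)=6 g(6,6)=1
t=7: g(7,-5)=6 g(7,-3)=21 g(7,-1)=35 g(7,1)=35 g(7,3)=21 g(7,5)=7 g(7,7)=1
Paths never hitting -6: Σ_s g(7,s) = 126
Paths hitting -6: 2^7 - 126 = 2
P = 2/128 = 1/64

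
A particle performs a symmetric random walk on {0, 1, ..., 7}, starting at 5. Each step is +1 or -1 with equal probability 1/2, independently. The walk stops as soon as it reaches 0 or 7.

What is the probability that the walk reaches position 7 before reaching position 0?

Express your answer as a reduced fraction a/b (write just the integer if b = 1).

Symmetric walk (p = 1/2): the harmonic-function argument gives P(hit 7 before 0 | start at 5) = a/N.
P = 5/7 = 5/7

Answer: 5/7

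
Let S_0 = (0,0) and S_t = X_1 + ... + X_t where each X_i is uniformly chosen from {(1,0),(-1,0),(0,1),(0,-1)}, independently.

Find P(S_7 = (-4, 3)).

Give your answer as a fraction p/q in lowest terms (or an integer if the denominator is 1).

Answer: 35/16384

Derivation:
Let h be the number of horizontal steps (so 7-h are vertical). To end at (-4,3) need (h-4)/2 right-steps and ((7-h)+3)/2 up-steps.
Sum over h with 4 ≤ h ≤ 4, h ≡ 0 (mod 2), 7-h ≡ 1 (mod 2):
h=4: C(7,4)·C(4,0)·C(3,3) = 35·1·1 = 35
Total favorable: 35
Total paths: 4^7 = 16384
P = 35/16384 = 35/16384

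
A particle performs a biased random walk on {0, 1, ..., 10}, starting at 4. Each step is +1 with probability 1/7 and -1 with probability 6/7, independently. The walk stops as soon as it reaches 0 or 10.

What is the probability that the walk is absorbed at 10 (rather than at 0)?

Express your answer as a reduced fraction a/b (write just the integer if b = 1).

Biased walk: p = 1/7, q = 6/7, r = q/p = 6
Gambler's ruin: P(hit 10 before 0 | start at 4) = (1 - r^a)/(1 - r^N)
r^4 = 1296; r^10 = 60466176
P = (1 - 1296) / (1 - 60466176) = -1295 / -60466175 = 37/1727605

Answer: 37/1727605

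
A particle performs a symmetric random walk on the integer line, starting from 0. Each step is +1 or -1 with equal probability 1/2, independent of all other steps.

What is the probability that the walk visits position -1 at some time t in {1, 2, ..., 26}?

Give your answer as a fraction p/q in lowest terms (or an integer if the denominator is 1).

Answer: 7088533/8388608

Derivation:
Count via complement. Let g(t,s) = #length-t paths at position s with S_1..S_t all ≠ -1.
g(t,s) = g(t-1,s-1) + g(t-1,s+1) for s ≠ -1; g(t,-1) = 0.
t=0: g(0,0)=1
t=1: g(1,1)=1
t=2: g(2,0)=1 g(2,2)=1
t=3: g(3,1)=2 g(3,3)=1
t=4: g(4,0)=2 g(4,2)=3 g(4,4)=1
t=5: g(5,1)=5 g(5,3)=4 g(5,5)=1
t=6: g(6,0)=5 g(6,2)=9 g(6,4)=5 g(6,6)=1
t=7: g(7,1)=14 g(7,3)=14 g(7,5)=6 g(7,7)=1
t=8: g(8,0)=14 g(8,2)=28 g(8,4)=20 g(8,6)=7 g(8,8)=1
t=9: g(9,1)=42 g(9,3)=48 g(9,5)=27 g(9,7)=8 g(9,9)=1
t=10: g(10,0)=42 g(10,2)=90 g(10,4)=75 g(10,6)=35 g(10,8)=9 g(10,10)=1
t=11: g(11,1)=132 g(11,3)=165 g(11,5)=110 g(11,7)=44 g(11,9)=10 g(11,11)=1
t=12: g(12,0)=132 g(12,2)=297 g(12,4)=275 g(12,6)=154 g(12,8)=54 g(12,10)=11 g(12,12)=1
t=13: g(13,1)=429 g(13,3)=572 g(13,5)=429 g(13,7)=208 g(13,9)=65 g(13,11)=12 g(13,13)=1
t=14: g(14,0)=429 g(14,2)=1001 g(14,4)=1001 g(14,6)=637 g(14,8)=273 g(14,10)=77 g(14,12)=13 g(14,14)=1
t=15: g(15,1)=1430 g(15,3)=2002 g(15,5)=1638 g(15,7)=910 g(15,9)=350 g(15,11)=90 g(15,13)=14 g(15,15)=1
t=16: g(16,0)=1430 g(16,2)=3432 g(16,4)=3640 g(16,6)=2548 g(16,8)=1260 g(16,10)=440 g(16,12)=104 g(16,14)=15 g(16,16)=1
t=17: g(17,1)=4862 g(17,3)=7072 g(17,5)=6188 g(17,7)=3808 g(17,9)=1700 g(17,11)=544 g(17,13)=119 g(17,15)=16 g(17,17)=1
t=18: g(18,0)=4862 g(18,2)=11934 g(18,4)=13260 g(18,6)=9996 g(18,8)=5508 g(18,10)=2244 g(18,12)=663 g(18,14)=135 g(18,16)=17 g(18,18)=1
t=19: g(19,1)=16796 g(19,3)=25194 g(19,5)=23256 g(19,7)=15504 g(19,9)=7752 g(19,11)=2907 g(19,13)=798 g(19,15)=152 g(19,17)=18 g(19,19)=1
t=20: g(20,0)=16796 g(20,2)=41990 g(20,4)=48450 g(20,6)=38760 g(20,8)=23256 g(20,10)=10659 g(20,12)=3705 g(20,14)=950 g(20,16)=170 g(20,18)=19 g(20,20)=1
t=21: g(21,1)=58786 g(21,3)=90440 g(21,5)=87210 g(21,7)=62016 g(21,9)=33915 g(21,11)=14364 g(21,13)=4655 g(21,15)=1120 g(21,17)=189 g(21,19)=20 g(21,21)=1
t=22: g(22,0)=58786 g(22,2)=149226 g(22,4)=177650 g(22,6)=149226 g(22,8)=95931 g(22,10)=48279 g(22,12)=19019 g(22,14)=5775 g(22,16)=1309 g(22,18)=209 g(22,20)=21 g(22,22)=1
t=23: g(23,1)=208012 g(23,3)=326876 g(23,5)=326876 g(23,7)=245157 g(23,9)=144210 g(23,11)=67298 g(23,13)=24794 g(23,15)=7084 g(23,17)=1518 g(23,19)=230 g(23,21)=22 g(23,23)=1
t=24: g(24,0)=208012 g(24,2)=534888 g(24,4)=653752 g(24,6)=572033 g(24,8)=389367 g(24,10)=211508 g(24,12)=92092 g(24,14)=31878 g(24,16)=8602 g(24,18)=1748 g(24,20)=252 g(24,22)=23 g(24,24)=1
t=25: g(25,1)=742900 g(25,3)=1188640 g(25,5)=1225785 g(25,7)=961400 g(25,9)=600875 g(25,11)=303600 g(25,13)=123970 g(25,15)=40480 g(25,17)=10350 g(25,19)=2000 g(25,21)=275 g(25,23)=24 g(25,25)=1
t=26: g(26,0)=742900 g(26,2)=1931540 g(26,4)=2414425 g(26,6)=2187185 g(26,8)=1562275 g(26,10)=904475 g(26,12)=427570 g(26,14)=164450 g(26,16)=50830 g(26,18)=12350 g(26,20)=2275 g(26,22)=299 g(26,24)=25 g(26,26)=1
Paths never hitting -1: Σ_s g(26,s) = 10400600
Paths hitting -1: 2^26 - 10400600 = 56708264
P = 56708264/67108864 = 7088533/8388608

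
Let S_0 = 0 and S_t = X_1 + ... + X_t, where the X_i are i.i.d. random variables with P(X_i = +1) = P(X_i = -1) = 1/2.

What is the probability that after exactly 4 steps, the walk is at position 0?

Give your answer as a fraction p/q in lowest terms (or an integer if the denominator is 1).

To return to 0 after 4 steps: need exactly 2 steps of +1 and 2 of -1.
Favorable paths: C(4,2) = 6
Total paths: 2^4 = 16
P = 6/16 = 3/8

Answer: 3/8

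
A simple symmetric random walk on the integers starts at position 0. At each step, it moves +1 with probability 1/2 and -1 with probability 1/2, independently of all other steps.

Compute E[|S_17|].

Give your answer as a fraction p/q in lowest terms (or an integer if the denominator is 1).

S_17 takes values m ≡ 1 (mod 2) with |m| ≤ 17; P(S_17=m) = C(17,(17+m)/2)/2^17.
Total paths: 2^17 = 131072
Distribution: P(S=-17)=1/131072, P(S=-15)=17/131072, P(S=-13)=136/131072, P(S=-11)=680/131072, P(S=-9)=2380/131072, P(S=-7)=6188/131072, P(S=-5)=12376/131072, P(S=-3)=19448/131072, P(S=-1)=24310/131072, P(S=1)=24310/131072, P(S=3)=19448/131072, P(S=5)=12376/131072, P(S=7)=6188/131072, P(S=9)=2380/131072, P(S=11)=680/131072, P(S=13)=136/131072, P(S=15)=17/131072, P(S=17)=1/131072
E[|S_17|] = Σ_m |m|·P(S_17=m) = 437580/131072 = 109395/32768

Answer: 109395/32768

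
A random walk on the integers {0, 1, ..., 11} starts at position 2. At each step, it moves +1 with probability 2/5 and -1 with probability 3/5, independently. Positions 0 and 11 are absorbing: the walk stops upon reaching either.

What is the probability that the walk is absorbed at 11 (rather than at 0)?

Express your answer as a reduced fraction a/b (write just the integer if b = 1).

Biased walk: p = 2/5, q = 3/5, r = q/p = 3/2
Gambler's ruin: P(hit 11 before 0 | start at 2) = (1 - r^a)/(1 - r^N)
r^2 = 9/4; r^11 = 177147/2048
P = (1 - 9/4) / (1 - 177147/2048) = -5/4 / -175099/2048 = 2560/175099

Answer: 2560/175099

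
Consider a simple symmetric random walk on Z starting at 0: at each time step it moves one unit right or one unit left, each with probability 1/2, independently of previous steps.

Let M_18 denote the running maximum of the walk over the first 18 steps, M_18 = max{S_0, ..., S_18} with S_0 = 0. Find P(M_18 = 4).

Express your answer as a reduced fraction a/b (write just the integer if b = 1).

Let M_18 = max(S_0,...,S_18). Use the reflection principle: for j ≥ 1, #{paths with M_18 ≥ j} = #{S_18 ≥ j} + #{S_18 ≥ j+1}.
By reflection, #{M_18 ≥ 4} = #{S_18 ≥ 4} + #{S_18 ≥ 5} = 63004 + 31180 = 94184.
#{M_18 ≥ 5} = #{S_18 ≥ 5} + #{S_18 ≥ 6} = 31180 + 31180 = 62360.
#{M_18 = 4} = 94184 - 62360 = 31824.
P(M_18 = 4) = 31824/262144 = 1989/16384

Answer: 1989/16384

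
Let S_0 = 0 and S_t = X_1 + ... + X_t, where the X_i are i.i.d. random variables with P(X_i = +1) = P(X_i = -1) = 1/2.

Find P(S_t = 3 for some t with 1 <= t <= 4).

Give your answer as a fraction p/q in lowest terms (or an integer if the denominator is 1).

Count via complement. Let g(t,s) = #length-t paths at position s with S_1..S_t all ≠ 3.
g(t,s) = g(t-1,s-1) + g(t-1,s+1) for s ≠ 3; g(t,3) = 0.
t=0: g(0,0)=1
t=1: g(1,-1)=1 g(1,1)=1
t=2: g(2,-2)=1 g(2,0)=2 g(2,2)=1
t=3: g(3,-3)=1 g(3,-1)=3 g(3,1)=3
t=4: g(4,-4)=1 g(4,-2)=4 g(4,0)=6 g(4,2)=3
Paths never hitting 3: Σ_s g(4,s) = 14
Paths hitting 3: 2^4 - 14 = 2
P = 2/16 = 1/8

Answer: 1/8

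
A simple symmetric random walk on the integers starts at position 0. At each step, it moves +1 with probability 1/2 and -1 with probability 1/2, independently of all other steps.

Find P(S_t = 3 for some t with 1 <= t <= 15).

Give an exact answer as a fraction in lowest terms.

Answer: 14893/32768

Derivation:
Count via complement. Let g(t,s) = #length-t paths at position s with S_1..S_t all ≠ 3.
g(t,s) = g(t-1,s-1) + g(t-1,s+1) for s ≠ 3; g(t,3) = 0.
t=0: g(0,0)=1
t=1: g(1,-1)=1 g(1,1)=1
t=2: g(2,-2)=1 g(2,0)=2 g(2,2)=1
t=3: g(3,-3)=1 g(3,-1)=3 g(3,1)=3
t=4: g(4,-4)=1 g(4,-2)=4 g(4,0)=6 g(4,2)=3
t=5: g(5,-5)=1 g(5,-3)=5 g(5,-1)=10 g(5,1)=9
t=6: g(6,-6)=1 g(6,-4)=6 g(6,-2)=15 g(6,0)=19 g(6,2)=9
t=7: g(7,-7)=1 g(7,-5)=7 g(7,-3)=21 g(7,-1)=34 g(7,1)=28
t=8: g(8,-8)=1 g(8,-6)=8 g(8,-4)=28 g(8,-2)=55 g(8,0)=62 g(8,2)=28
t=9: g(9,-9)=1 g(9,-7)=9 g(9,-5)=36 g(9,-3)=83 g(9,-1)=117 g(9,1)=90
t=10: g(10,-10)=1 g(10,-8)=10 g(10,-6)=45 g(10,-4)=119 g(10,-2)=200 g(10,0)=207 g(10,2)=90
t=11: g(11,-11)=1 g(11,-9)=11 g(11,-7)=55 g(11,-5)=164 g(11,-3)=319 g(11,-1)=407 g(11,1)=297
t=12: g(12,-12)=1 g(12,-10)=12 g(12,-8)=66 g(12,-6)=219 g(12,-4)=483 g(12,-2)=726 g(12,0)=704 g(12,2)=297
t=13: g(13,-13)=1 g(13,-11)=13 g(13,-9)=78 g(13,-7)=285 g(13,-5)=702 g(13,-3)=1209 g(13,-1)=1430 g(13,1)=1001
t=14: g(14,-14)=1 g(14,-12)=14 g(14,-10)=91 g(14,-8)=363 g(14,-6)=987 g(14,-4)=1911 g(14,-2)=2639 g(14,0)=2431 g(14,2)=1001
t=15: g(15,-15)=1 g(15,-13)=15 g(15,-11)=105 g(15,-9)=454 g(15,-7)=1350 g(15,-5)=2898 g(15,-3)=4550 g(15,-1)=5070 g(15,1)=3432
Paths never hitting 3: Σ_s g(15,s) = 17875
Paths hitting 3: 2^15 - 17875 = 14893
P = 14893/32768 = 14893/32768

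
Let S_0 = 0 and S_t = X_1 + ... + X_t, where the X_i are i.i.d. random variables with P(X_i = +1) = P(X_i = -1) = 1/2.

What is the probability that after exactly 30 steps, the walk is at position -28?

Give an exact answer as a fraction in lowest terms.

Answer: 15/536870912

Derivation:
To reach position -28 after 30 steps: need 1 step of +1 and 29 of -1.
Favorable paths: C(30,1) = 30
Total paths: 2^30 = 1073741824
P = 30/1073741824 = 15/536870912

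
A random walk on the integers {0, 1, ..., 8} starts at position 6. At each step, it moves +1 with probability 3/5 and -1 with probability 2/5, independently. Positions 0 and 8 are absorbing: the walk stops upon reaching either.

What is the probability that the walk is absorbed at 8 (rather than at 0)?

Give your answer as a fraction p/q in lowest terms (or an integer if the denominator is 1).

Biased walk: p = 3/5, q = 2/5, r = q/p = 2/3
Gambler's ruin: P(hit 8 before 0 | start at 6) = (1 - r^a)/(1 - r^N)
r^6 = 64/729; r^8 = 256/6561
P = (1 - 64/729) / (1 - 256/6561) = 665/729 / 6305/6561 = 1197/1261

Answer: 1197/1261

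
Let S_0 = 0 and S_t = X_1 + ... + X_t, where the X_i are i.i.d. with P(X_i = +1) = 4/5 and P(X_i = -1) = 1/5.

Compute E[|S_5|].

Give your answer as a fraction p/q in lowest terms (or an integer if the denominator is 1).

S_5 takes values m ≡ 1 (mod 2) with |m| ≤ 5; P(S_5=m) = C(5,(5+m)/2) · (4/5)^((5+m)/2) · (1/5)^((5-m)/2).
Distribution: P(S=-5)=1/3125, P(S=-3)=4/625, P(S=-1)=32/625, P(S=1)=128/625, P(S=3)=256/625, P(S=5)=1024/3125
E[|S_5|] = Σ_m |m|·P(S_5=m) = 393/125

Answer: 393/125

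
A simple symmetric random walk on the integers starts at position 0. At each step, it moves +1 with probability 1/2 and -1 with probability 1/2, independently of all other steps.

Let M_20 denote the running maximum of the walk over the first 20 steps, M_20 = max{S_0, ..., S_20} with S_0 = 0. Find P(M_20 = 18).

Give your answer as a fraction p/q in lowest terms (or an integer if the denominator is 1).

Answer: 5/262144

Derivation:
Let M_20 = max(S_0,...,S_20). Use the reflection principle: for j ≥ 1, #{paths with M_20 ≥ j} = #{S_20 ≥ j} + #{S_20 ≥ j+1}.
By reflection, #{M_20 ≥ 18} = #{S_20 ≥ 18} + #{S_20 ≥ 19} = 21 + 1 = 22.
#{M_20 ≥ 19} = #{S_20 ≥ 19} + #{S_20 ≥ 20} = 1 + 1 = 2.
#{M_20 = 18} = 22 - 2 = 20.
P(M_20 = 18) = 20/1048576 = 5/262144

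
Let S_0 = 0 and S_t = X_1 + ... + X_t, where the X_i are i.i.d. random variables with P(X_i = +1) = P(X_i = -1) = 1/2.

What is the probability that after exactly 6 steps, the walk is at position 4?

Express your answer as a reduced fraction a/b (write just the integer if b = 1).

To reach position 4 after 6 steps: need 5 steps of +1 and 1 of -1.
Favorable paths: C(6,5) = 6
Total paths: 2^6 = 64
P = 6/64 = 3/32

Answer: 3/32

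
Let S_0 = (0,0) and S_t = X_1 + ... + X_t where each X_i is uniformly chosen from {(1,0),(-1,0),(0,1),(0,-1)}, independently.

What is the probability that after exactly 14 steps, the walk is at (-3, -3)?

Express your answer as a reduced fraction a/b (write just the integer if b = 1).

Answer: 429429/33554432

Derivation:
Let h be the number of horizontal steps (so 14-h are vertical). To end at (-3,-3) need (h-3)/2 right-steps and ((14-h)-3)/2 up-steps.
Sum over h with 3 ≤ h ≤ 11, h ≡ 1 (mod 2), 14-h ≡ 1 (mod 2):
h=3: C(14,3)·C(3,0)·C(11,4) = 364·1·330 = 120120
h=5: C(14,5)·C(5,1)·C(9,3) = 2002·5·84 = 840840
h=7: C(14,7)·C(7,2)·C(7,2) = 3432·21·21 = 1513512
h=9: C(14,9)·C(9,3)·C(5,1) = 2002·84·5 = 840840
h=11: C(14,11)·C(11,4)·C(3,0) = 364·330·1 = 120120
Total favorable: 3435432
Total paths: 4^14 = 268435456
P = 3435432/268435456 = 429429/33554432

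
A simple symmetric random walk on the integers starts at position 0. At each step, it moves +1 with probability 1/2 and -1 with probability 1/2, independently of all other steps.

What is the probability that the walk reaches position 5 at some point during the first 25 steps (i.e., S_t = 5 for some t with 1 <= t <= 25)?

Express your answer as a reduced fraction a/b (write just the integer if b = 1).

Answer: 342821/1048576

Derivation:
Count via complement. Let g(t,s) = #length-t paths at position s with S_1..S_t all ≠ 5.
g(t,s) = g(t-1,s-1) + g(t-1,s+1) for s ≠ 5; g(t,5) = 0.
t=0: g(0,0)=1
t=1: g(1,-1)=1 g(1,1)=1
t=2: g(2,-2)=1 g(2,0)=2 g(2,2)=1
t=3: g(3,-3)=1 g(3,-1)=3 g(3,1)=3 g(3,3)=1
t=4: g(4,-4)=1 g(4,-2)=4 g(4,0)=6 g(4,2)=4 g(4,4)=1
t=5: g(5,-5)=1 g(5,-3)=5 g(5,-1)=10 g(5,1)=10 g(5,3)=5
t=6: g(6,-6)=1 g(6,-4)=6 g(6,-2)=15 g(6,0)=20 g(6,2)=15 g(6,4)=5
t=7: g(7,-7)=1 g(7,-5)=7 g(7,-3)=21 g(7,-1)=35 g(7,1)=35 g(7,3)=20
t=8: g(8,-8)=1 g(8,-6)=8 g(8,-4)=28 g(8,-2)=56 g(8,0)=70 g(8,2)=55 g(8,4)=20
t=9: g(9,-9)=1 g(9,-7)=9 g(9,-5)=36 g(9,-3)=84 g(9,-1)=126 g(9,1)=125 g(9,3)=75
t=10: g(10,-10)=1 g(10,-8)=10 g(10,-6)=45 g(10,-4)=120 g(10,-2)=210 g(10,0)=251 g(10,2)=200 g(10,4)=75
t=11: g(11,-11)=1 g(11,-9)=11 g(11,-7)=55 g(11,-5)=165 g(11,-3)=330 g(11,-1)=461 g(11,1)=451 g(11,3)=275
t=12: g(12,-12)=1 g(12,-10)=12 g(12,-8)=66 g(12,-6)=220 g(12,-4)=495 g(12,-2)=791 g(12,0)=912 g(12,2)=726 g(12,4)=275
t=13: g(13,-13)=1 g(13,-11)=13 g(13,-9)=78 g(13,-7)=286 g(13,-5)=715 g(13,-3)=1286 g(13,-1)=1703 g(13,1)=1638 g(13,3)=1001
t=14: g(14,-14)=1 g(14,-12)=14 g(14,-10)=91 g(14,-8)=364 g(14,-6)=1001 g(14,-4)=2001 g(14,-2)=2989 g(14,0)=3341 g(14,2)=2639 g(14,4)=1001
t=15: g(15,-15)=1 g(15,-13)=15 g(15,-11)=105 g(15,-9)=455 g(15,-7)=1365 g(15,-5)=3002 g(15,-3)=4990 g(15,-1)=6330 g(15,1)=5980 g(15,3)=3640
t=16: g(16,-16)=1 g(16,-14)=16 g(16,-12)=120 g(16,-10)=560 g(16,-8)=1820 g(16,-6)=4367 g(16,-4)=7992 g(16,-2)=11320 g(16,0)=12310 g(16,2)=9620 g(16,4)=3640
t=17: g(17,-17)=1 g(17,-15)=17 g(17,-13)=136 g(17,-11)=680 g(17,-9)=2380 g(17,-7)=6187 g(17,-5)=12359 g(17,-3)=19312 g(17,-1)=23630 g(17,1)=21930 g(17,3)=13260
t=18: g(18,-18)=1 g(18,-16)=18 g(18,-14)=153 g(18,-12)=816 g(18,-10)=3060 g(18,-8)=8567 g(18,-6)=18546 g(18,-4)=31671 g(18,-2)=42942 g(18,0)=45560 g(18,2)=35190 g(18,4)=13260
t=19: g(19,-19)=1 g(19,-17)=19 g(19,-15)=171 g(19,-13)=969 g(19,-11)=3876 g(19,-9)=11627 g(19,-7)=27113 g(19,-5)=50217 g(19,-3)=74613 g(19,-1)=88502 g(19,1)=80750 g(19,3)=48450
t=20: g(20,-20)=1 g(20,-18)=20 g(20,-16)=190 g(20,-14)=1140 g(20,-12)=4845 g(20,-10)=15503 g(20,-8)=38740 g(20,-6)=77330 g(20,-4)=124830 g(20,-2)=163115 g(20,0)=169252 g(20,2)=129200 g(20,4)=48450
t=21: g(21,-21)=1 g(21,-19)=21 g(21,-17)=210 g(21,-15)=1330 g(21,-13)=5985 g(21,-11)=20348 g(21,-9)=54243 g(21,-7)=116070 g(21,-5)=202160 g(21,-3)=287945 g(21,-1)=332367 g(21,1)=298452 g(21,3)=177650
t=22: g(22,-22)=1 g(22,-20)=22 g(22,-18)=231 g(22,-16)=1540 g(22,-14)=7315 g(22,-12)=26333 g(22,-10)=74591 g(22,-8)=170313 g(22,-6)=318230 g(22,-4)=490105 g(22,-2)=620312 g(22,0)=630819 g(22,2)=476102 g(22,4)=177650
t=23: g(23,-23)=1 g(23,-21)=23 g(23,-19)=253 g(23,-17)=1771 g(23,-15)=8855 g(23,-13)=33648 g(23,-11)=100924 g(23,-9)=244904 g(23,-7)=488543 g(23,-5)=808335 g(23,-3)=1110417 g(23,-1)=1251131 g(23,1)=1106921 g(23,3)=653752
t=24: g(24,-24)=1 g(24,-22)=24 g(24,-20)=276 g(24,-18)=2024 g(24,-16)=10626 g(24,-14)=42503 g(24,-12)=134572 g(24,-10)=345828 g(24,-8)=733447 g(24,-6)=1296878 g(24,-4)=1918752 g(24,-2)=2361548 g(24,0)=2358052 g(24,2)=1760673 g(24,4)=653752
t=25: g(25,-25)=1 g(25,-23)=25 g(25,-21)=300 g(25,-19)=2300 g(25,-17)=12650 g(25,-15)=53129 g(25,-13)=177075 g(25,-11)=480400 g(25,-9)=1079275 g(25,-7)=2030325 g(25,-5)=3215630 g(25,-3)=4280300 g(25,-1)=4719600 g(25,1)=4118725 g(25,3)=2414425
Paths never hitting 5: Σ_s g(25,s) = 22584160
Paths hitting 5: 2^25 - 22584160 = 10970272
P = 10970272/33554432 = 342821/1048576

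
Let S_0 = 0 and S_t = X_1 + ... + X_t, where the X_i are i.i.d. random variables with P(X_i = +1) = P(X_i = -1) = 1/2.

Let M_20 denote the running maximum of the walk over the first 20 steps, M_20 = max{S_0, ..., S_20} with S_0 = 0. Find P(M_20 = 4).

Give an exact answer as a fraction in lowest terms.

Let M_20 = max(S_0,...,S_20). Use the reflection principle: for j ≥ 1, #{paths with M_20 ≥ j} = #{S_20 ≥ j} + #{S_20 ≥ j+1}.
By reflection, #{M_20 ≥ 4} = #{S_20 ≥ 4} + #{S_20 ≥ 5} = 263950 + 137980 = 401930.
#{M_20 ≥ 5} = #{S_20 ≥ 5} + #{S_20 ≥ 6} = 137980 + 137980 = 275960.
#{M_20 = 4} = 401930 - 275960 = 125970.
P(M_20 = 4) = 125970/1048576 = 62985/524288

Answer: 62985/524288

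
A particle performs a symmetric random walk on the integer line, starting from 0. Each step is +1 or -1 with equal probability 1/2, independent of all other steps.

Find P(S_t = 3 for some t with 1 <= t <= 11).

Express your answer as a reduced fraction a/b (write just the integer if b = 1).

Answer: 397/1024

Derivation:
Count via complement. Let g(t,s) = #length-t paths at position s with S_1..S_t all ≠ 3.
g(t,s) = g(t-1,s-1) + g(t-1,s+1) for s ≠ 3; g(t,3) = 0.
t=0: g(0,0)=1
t=1: g(1,-1)=1 g(1,1)=1
t=2: g(2,-2)=1 g(2,0)=2 g(2,2)=1
t=3: g(3,-3)=1 g(3,-1)=3 g(3,1)=3
t=4: g(4,-4)=1 g(4,-2)=4 g(4,0)=6 g(4,2)=3
t=5: g(5,-5)=1 g(5,-3)=5 g(5,-1)=10 g(5,1)=9
t=6: g(6,-6)=1 g(6,-4)=6 g(6,-2)=15 g(6,0)=19 g(6,2)=9
t=7: g(7,-7)=1 g(7,-5)=7 g(7,-3)=21 g(7,-1)=34 g(7,1)=28
t=8: g(8,-8)=1 g(8,-6)=8 g(8,-4)=28 g(8,-2)=55 g(8,0)=62 g(8,2)=28
t=9: g(9,-9)=1 g(9,-7)=9 g(9,-5)=36 g(9,-3)=83 g(9,-1)=117 g(9,1)=90
t=10: g(10,-10)=1 g(10,-8)=10 g(10,-6)=45 g(10,-4)=119 g(10,-2)=200 g(10,0)=207 g(10,2)=90
t=11: g(11,-11)=1 g(11,-9)=11 g(11,-7)=55 g(11,-5)=164 g(11,-3)=319 g(11,-1)=407 g(11,1)=297
Paths never hitting 3: Σ_s g(11,s) = 1254
Paths hitting 3: 2^11 - 1254 = 794
P = 794/2048 = 397/1024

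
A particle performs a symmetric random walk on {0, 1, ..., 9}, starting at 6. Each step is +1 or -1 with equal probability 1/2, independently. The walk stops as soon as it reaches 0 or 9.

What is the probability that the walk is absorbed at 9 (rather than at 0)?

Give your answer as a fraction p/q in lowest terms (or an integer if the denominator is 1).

Symmetric walk (p = 1/2): the harmonic-function argument gives P(hit 9 before 0 | start at 6) = a/N.
P = 6/9 = 2/3

Answer: 2/3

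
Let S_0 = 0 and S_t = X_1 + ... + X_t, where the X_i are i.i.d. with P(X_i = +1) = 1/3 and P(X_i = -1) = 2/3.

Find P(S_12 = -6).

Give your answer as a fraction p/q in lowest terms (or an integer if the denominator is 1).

To reach position -6 after 12 steps: need 3 steps of +1 and 9 steps of -1.
Number of such sequences: C(12,3) = 220
Each has probability (1/3)^3 · (2/3)^9 = 512/531441
P = 220 · 512/531441 = 112640/531441

Answer: 112640/531441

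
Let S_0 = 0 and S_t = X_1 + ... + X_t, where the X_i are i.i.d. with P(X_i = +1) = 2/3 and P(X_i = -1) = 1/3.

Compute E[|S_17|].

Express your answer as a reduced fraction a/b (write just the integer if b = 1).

S_17 takes values m ≡ 1 (mod 2) with |m| ≤ 17; P(S_17=m) = C(17,(17+m)/2) · (2/3)^((17+m)/2) · (1/3)^((17-m)/2).
Distribution: P(S=-17)=1/129140163, P(S=-15)=34/129140163, P(S=-13)=544/129140163, P(S=-11)=5440/129140163, P(S=-9)=38080/129140163, P(S=-7)=198016/129140163, P(S=-5)=792064/129140163, P(S=-3)=2489344/129140163, P(S=-1)=6223360/129140163, P(S=1)=12446720/129140163, P(S=3)=19914752/129140163, P(S=5)=25346048/129140163, P(S=7)=25346048/129140163, P(S=9)=19496960/129140163, P(S=11)=11141120/129140163, P(S=13)=4456448/129140163, P(S=15)=1114112/129140163, P(S=17)=131072/129140163
E[|S_17|] = Σ_m |m|·P(S_17=m) = 85632247/14348907

Answer: 85632247/14348907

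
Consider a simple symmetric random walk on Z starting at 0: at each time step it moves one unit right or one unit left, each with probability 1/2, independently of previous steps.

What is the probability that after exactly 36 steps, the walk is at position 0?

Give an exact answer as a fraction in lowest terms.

To return to 0 after 36 steps: need exactly 18 steps of +1 and 18 of -1.
Favorable paths: C(36,18) = 9075135300
Total paths: 2^36 = 68719476736
P = 9075135300/68719476736 = 2268783825/17179869184

Answer: 2268783825/17179869184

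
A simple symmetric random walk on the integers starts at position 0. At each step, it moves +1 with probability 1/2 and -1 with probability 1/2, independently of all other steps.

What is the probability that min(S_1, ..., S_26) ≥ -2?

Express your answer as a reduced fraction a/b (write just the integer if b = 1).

Answer: 928625/2097152

Derivation:
Let f(t,s) = #length-t paths at position s with S_1..S_t all ≥ -2.
f(t,s) = f(t-1,s-1) + f(t-1,s+1) for s ≥ -2; f(t,s) = 0 for s < -2.
t=0: f(0,0)=1
t=1: f(1,-1)=1 f(1,1)=1
t=2: f(2,-2)=1 f(2,0)=2 f(2,2)=1
t=3: f(3,-1)=3 f(3,1)=3 f(3,3)=1
t=4: f(4,-2)=3 f(4,0)=6 f(4,2)=4 f(4,4)=1
t=5: f(5,-1)=9 f(5,1)=10 f(5,3)=5 f(5,5)=1
t=6: f(6,-2)=9 f(6,0)=19 f(6,2)=15 f(6,4)=6 f(6,6)=1
t=7: f(7,-1)=28 f(7,1)=34 f(7,3)=21 f(7,5)=7 f(7,7)=1
t=8: f(8,-2)=28 f(8,0)=62 f(8,2)=55 f(8,4)=28 f(8,6)=8 f(8,8)=1
t=9: f(9,-1)=90 f(9,1)=117 f(9,3)=83 f(9,5)=36 f(9,7)=9 f(9,9)=1
t=10: f(10,-2)=90 f(10,0)=207 f(10,2)=200 f(10,4)=119 f(10,6)=45 f(10,8)=10 f(10,10)=1
t=11: f(11,-1)=297 f(11,1)=407 f(11,3)=319 f(11,5)=164 f(11,7)=55 f(11,9)=11 f(11,11)=1
t=12: f(12,-2)=297 f(12,0)=704 f(12,2)=726 f(12,4)=483 f(12,6)=219 f(12,8)=66 f(12,10)=12 f(12,12)=1
t=13: f(13,-1)=1001 f(13,1)=1430 f(13,3)=1209 f(13,5)=702 f(13,7)=285 f(13,9)=78 f(13,11)=13 f(13,13)=1
t=14: f(14,-2)=1001 f(14,0)=2431 f(14,2)=2639 f(14,4)=1911 f(14,6)=987 f(14,8)=363 f(14,10)=91 f(14,12)=14 f(14,14)=1
t=15: f(15,-1)=3432 f(15,1)=5070 f(15,3)=4550 f(15,5)=2898 f(15,7)=1350 f(15,9)=454 f(15,11)=105 f(15,13)=15 f(15,15)=1
t=16: f(16,-2)=3432 f(16,0)=8502 f(16,2)=9620 f(16,4)=7448 f(16,6)=4248 f(16,8)=1804 f(16,10)=559 f(16,12)=120 f(16,14)=16 f(16,16)=1
t=17: f(17,-1)=11934 f(17,1)=18122 f(17,3)=17068 f(17,5)=11696 f(17,7)=6052 f(17,9)=2363 f(17,11)=679 f(17,13)=136 f(17,15)=17 f(17,17)=1
t=18: f(18,-2)=11934 f(18,0)=30056 f(18,2)=35190 f(18,4)=28764 f(18,6)=17748 f(18,8)=8415 f(18,10)=3042 f(18,12)=815 f(18,14)=153 f(18,16)=18 f(18,18)=1
t=19: f(19,-1)=41990 f(19,1)=65246 f(19,3)=63954 f(19,5)=46512 f(19,7)=26163 f(19,9)=11457 f(19,11)=3857 f(19,13)=968 f(19,15)=171 f(19,17)=19 f(19,19)=1
t=20: f(20,-2)=41990 f(20,0)=107236 f(20,2)=129200 f(20,4)=110466 f(20,6)=72675 f(20,8)=37620 f(20,10)=15314 f(20,12)=4825 f(20,14)=1139 f(20,16)=190 f(20,18)=20 f(20,20)=1
t=21: f(21,-1)=149226 f(21,1)=236436 f(21,3)=239666 f(21,5)=183141 f(21,7)=110295 f(21,9)=52934 f(21,11)=20139 f(21,13)=5964 f(21,15)=1329 f(21,17)=210 f(21,19)=21 f(21,21)=1
t=22: f(22,-2)=149226 f(22,0)=385662 f(22,2)=476102 f(22,4)=422807 f(22,6)=293436 f(22,8)=163229 f(22,10)=73073 f(22,12)=26103 f(22,14)=7293 f(22,16)=1539 f(22,18)=231 f(22,20)=22 f(22,22)=1
t=23: f(23,-1)=534888 f(23,1)=861764 f(23,3)=898909 f(23,5)=716243 f(23,7)=456665 f(23,9)=236302 f(23,11)=99176 f(23,13)=33396 f(23,15)=8832 f(23,17)=1770 f(23,19)=253 f(23,21)=23 f(23,23)=1
t=24: f(24,-2)=534888 f(24,0)=1396652 f(24,2)=1760673 f(24,4)=1615152 f(24,6)=1172908 f(24,8)=692967 f(24,10)=335478 f(24,12)=132572 f(24,14)=42228 f(24,16)=10602 f(24,18)=2023 f(24,20)=276 f(24,22)=24 f(24,24)=1
t=25: f(25,-1)=1931540 f(25,1)=3157325 f(25,3)=3375825 f(25,5)=2788060 f(25,7)=1865875 f(25,9)=1028445 f(25,11)=468050 f(25,13)=174800 f(25,15)=52830 f(25,17)=12625 f(25,19)=2299 f(25,21)=300 f(25,23)=25 f(25,25)=1
t=26: f(26,-2)=1931540 f(26,0)=5088865 f(26,2)=6533150 f(26,4)=6163885 f(26,6)=4653935 f(26,8)=2894320 f(26,10)=1496495 f(26,12)=642850 f(26,14)=227630 f(26,16)=65455 f(26,18)=14924 f(26,20)=2599 f(26,22)=325 f(26,24)=26 f(26,26)=1
Σ_s f(26,s) = 29716000
P = 29716000/67108864 = 928625/2097152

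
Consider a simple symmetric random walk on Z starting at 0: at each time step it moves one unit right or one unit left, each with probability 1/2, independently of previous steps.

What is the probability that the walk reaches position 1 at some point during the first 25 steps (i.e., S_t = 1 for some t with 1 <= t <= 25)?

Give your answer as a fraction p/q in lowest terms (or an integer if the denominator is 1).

Answer: 7088533/8388608

Derivation:
Count via complement. Let g(t,s) = #length-t paths at position s with S_1..S_t all ≠ 1.
g(t,s) = g(t-1,s-1) + g(t-1,s+1) for s ≠ 1; g(t,1) = 0.
t=0: g(0,0)=1
t=1: g(1,-1)=1
t=2: g(2,-2)=1 g(2,0)=1
t=3: g(3,-3)=1 g(3,-1)=2
t=4: g(4,-4)=1 g(4,-2)=3 g(4,0)=2
t=5: g(5,-5)=1 g(5,-3)=4 g(5,-1)=5
t=6: g(6,-6)=1 g(6,-4)=5 g(6,-2)=9 g(6,0)=5
t=7: g(7,-7)=1 g(7,-5)=6 g(7,-3)=14 g(7,-1)=14
t=8: g(8,-8)=1 g(8,-6)=7 g(8,-4)=20 g(8,-2)=28 g(8,0)=14
t=9: g(9,-9)=1 g(9,-7)=8 g(9,-5)=27 g(9,-3)=48 g(9,-1)=42
t=10: g(10,-10)=1 g(10,-8)=9 g(10,-6)=35 g(10,-4)=75 g(10,-2)=90 g(10,0)=42
t=11: g(11,-11)=1 g(11,-9)=10 g(11,-7)=44 g(11,-5)=110 g(11,-3)=165 g(11,-1)=132
t=12: g(12,-12)=1 g(12,-10)=11 g(12,-8)=54 g(12,-6)=154 g(12,-4)=275 g(12,-2)=297 g(12,0)=132
t=13: g(13,-13)=1 g(13,-11)=12 g(13,-9)=65 g(13,-7)=208 g(13,-5)=429 g(13,-3)=572 g(13,-1)=429
t=14: g(14,-14)=1 g(14,-12)=13 g(14,-10)=77 g(14,-8)=273 g(14,-6)=637 g(14,-4)=1001 g(14,-2)=1001 g(14,0)=429
t=15: g(15,-15)=1 g(15,-13)=14 g(15,-11)=90 g(15,-9)=350 g(15,-7)=910 g(15,-5)=1638 g(15,-3)=2002 g(15,-1)=1430
t=16: g(16,-16)=1 g(16,-14)=15 g(16,-12)=104 g(16,-10)=440 g(16,-8)=1260 g(16,-6)=2548 g(16,-4)=3640 g(16,-2)=3432 g(16,0)=1430
t=17: g(17,-17)=1 g(17,-15)=16 g(17,-13)=119 g(17,-11)=544 g(17,-9)=1700 g(17,-7)=3808 g(17,-5)=6188 g(17,-3)=7072 g(17,-1)=4862
t=18: g(18,-18)=1 g(18,-16)=17 g(18,-14)=135 g(18,-12)=663 g(18,-10)=2244 g(18,-8)=5508 g(18,-6)=9996 g(18,-4)=13260 g(18,-2)=11934 g(18,0)=4862
t=19: g(19,-19)=1 g(19,-17)=18 g(19,-15)=152 g(19,-13)=798 g(19,-11)=2907 g(19,-9)=7752 g(19,-7)=15504 g(19,-5)=23256 g(19,-3)=25194 g(19,-1)=16796
t=20: g(20,-20)=1 g(20,-18)=19 g(20,-16)=170 g(20,-14)=950 g(20,-12)=3705 g(20,-10)=10659 g(20,-8)=23256 g(20,-6)=38760 g(20,-4)=48450 g(20,-2)=41990 g(20,0)=16796
t=21: g(21,-21)=1 g(21,-19)=20 g(21,-17)=189 g(21,-15)=1120 g(21,-13)=4655 g(21,-11)=14364 g(21,-9)=33915 g(21,-7)=62016 g(21,-5)=87210 g(21,-3)=90440 g(21,-1)=58786
t=22: g(22,-22)=1 g(22,-20)=21 g(22,-18)=209 g(22,-16)=1309 g(22,-14)=5775 g(22,-12)=19019 g(22,-10)=48279 g(22,-8)=95931 g(22,-6)=149226 g(22,-4)=177650 g(22,-2)=149226 g(22,0)=58786
t=23: g(23,-23)=1 g(23,-21)=22 g(23,-19)=230 g(23,-17)=1518 g(23,-15)=7084 g(23,-13)=24794 g(23,-11)=67298 g(23,-9)=144210 g(23,-7)=245157 g(23,-5)=326876 g(23,-3)=326876 g(23,-1)=208012
t=24: g(24,-24)=1 g(24,-22)=23 g(24,-20)=252 g(24,-18)=1748 g(24,-16)=8602 g(24,-14)=31878 g(24,-12)=92092 g(24,-10)=211508 g(24,-8)=389367 g(24,-6)=572033 g(24,-4)=653752 g(24,-2)=534888 g(24,0)=208012
t=25: g(25,-25)=1 g(25,-23)=24 g(25,-21)=275 g(25,-19)=2000 g(25,-17)=10350 g(25,-15)=40480 g(25,-13)=123970 g(25,-11)=303600 g(25,-9)=600875 g(25,-7)=961400 g(25,-5)=1225785 g(25,-3)=1188640 g(25,-1)=742900
Paths never hitting 1: Σ_s g(25,s) = 5200300
Paths hitting 1: 2^25 - 5200300 = 28354132
P = 28354132/33554432 = 7088533/8388608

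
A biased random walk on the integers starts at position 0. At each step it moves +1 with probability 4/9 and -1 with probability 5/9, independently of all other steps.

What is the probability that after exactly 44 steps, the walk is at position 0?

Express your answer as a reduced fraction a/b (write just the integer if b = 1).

Answer: 29417435666422169600000000000000000000000/323257909929174534292273980721360271853387

Derivation:
To be at 0 after 44 steps: need exactly 22 steps of +1 and 22 of -1.
Number of such sequences: C(44,22) = 2104098963720
Each has probability (4/9)^22 · (5/9)^22 = 41943040000000000000000000000/969773729787523602876821942164080815560161
P = 2104098963720 · 41943040000000000000000000000/969773729787523602876821942164080815560161 = 29417435666422169600000000000000000000000/323257909929174534292273980721360271853387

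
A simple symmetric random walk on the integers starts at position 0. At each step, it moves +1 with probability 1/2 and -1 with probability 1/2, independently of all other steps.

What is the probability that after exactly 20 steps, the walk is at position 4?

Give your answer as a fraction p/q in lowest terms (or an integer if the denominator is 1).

Answer: 62985/524288

Derivation:
To reach position 4 after 20 steps: need 12 steps of +1 and 8 of -1.
Favorable paths: C(20,12) = 125970
Total paths: 2^20 = 1048576
P = 125970/1048576 = 62985/524288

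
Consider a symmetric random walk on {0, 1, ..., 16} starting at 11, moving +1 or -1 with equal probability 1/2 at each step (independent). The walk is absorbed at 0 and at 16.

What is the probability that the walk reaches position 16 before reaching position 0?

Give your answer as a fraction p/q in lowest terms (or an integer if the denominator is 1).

Answer: 11/16

Derivation:
Symmetric walk (p = 1/2): the harmonic-function argument gives P(hit 16 before 0 | start at 11) = a/N.
P = 11/16 = 11/16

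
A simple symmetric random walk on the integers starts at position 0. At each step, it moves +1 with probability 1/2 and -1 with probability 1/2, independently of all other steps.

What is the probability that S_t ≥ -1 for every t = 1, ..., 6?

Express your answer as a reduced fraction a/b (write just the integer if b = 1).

Answer: 35/64

Derivation:
Let f(t,s) = #length-t paths at position s with S_1..S_t all ≥ -1.
f(t,s) = f(t-1,s-1) + f(t-1,s+1) for s ≥ -1; f(t,s) = 0 for s < -1.
t=0: f(0,0)=1
t=1: f(1,-1)=1 f(1,1)=1
t=2: f(2,0)=2 f(2,2)=1
t=3: f(3,-1)=2 f(3,1)=3 f(3,3)=1
t=4: f(4,0)=5 f(4,2)=4 f(4,4)=1
t=5: f(5,-1)=5 f(5,1)=9 f(5,3)=5 f(5,5)=1
t=6: f(6,0)=14 f(6,2)=14 f(6,4)=6 f(6,6)=1
Σ_s f(6,s) = 35
P = 35/64 = 35/64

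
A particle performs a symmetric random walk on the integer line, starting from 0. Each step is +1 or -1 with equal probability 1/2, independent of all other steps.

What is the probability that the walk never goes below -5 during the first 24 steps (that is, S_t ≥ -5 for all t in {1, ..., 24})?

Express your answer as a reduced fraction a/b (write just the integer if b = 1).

Answer: 3231615/4194304

Derivation:
Let f(t,s) = #length-t paths at position s with S_1..S_t all ≥ -5.
f(t,s) = f(t-1,s-1) + f(t-1,s+1) for s ≥ -5; f(t,s) = 0 for s < -5.
t=0: f(0,0)=1
t=1: f(1,-1)=1 f(1,1)=1
t=2: f(2,-2)=1 f(2,0)=2 f(2,2)=1
t=3: f(3,-3)=1 f(3,-1)=3 f(3,1)=3 f(3,3)=1
t=4: f(4,-4)=1 f(4,-2)=4 f(4,0)=6 f(4,2)=4 f(4,4)=1
t=5: f(5,-5)=1 f(5,-3)=5 f(5,-1)=10 f(5,1)=10 f(5,3)=5 f(5,5)=1
t=6: f(6,-4)=6 f(6,-2)=15 f(6,0)=20 f(6,2)=15 f(6,4)=6 f(6,6)=1
t=7: f(7,-5)=6 f(7,-3)=21 f(7,-1)=35 f(7,1)=35 f(7,3)=21 f(7,5)=7 f(7,7)=1
t=8: f(8,-4)=27 f(8,-2)=56 f(8,0)=70 f(8,2)=56 f(8,4)=28 f(8,6)=8 f(8,8)=1
t=9: f(9,-5)=27 f(9,-3)=83 f(9,-1)=126 f(9,1)=126 f(9,3)=84 f(9,5)=36 f(9,7)=9 f(9,9)=1
t=10: f(10,-4)=110 f(10,-2)=209 f(10,0)=252 f(10,2)=210 f(10,4)=120 f(10,6)=45 f(10,8)=10 f(10,10)=1
t=11: f(11,-5)=110 f(11,-3)=319 f(11,-1)=461 f(11,1)=462 f(11,3)=330 f(11,5)=165 f(11,7)=55 f(11,9)=11 f(11,11)=1
t=12: f(12,-4)=429 f(12,-2)=780 f(12,0)=923 f(12,2)=792 f(12,4)=495 f(12,6)=220 f(12,8)=66 f(12,10)=12 f(12,12)=1
t=13: f(13,-5)=429 f(13,-3)=1209 f(13,-1)=1703 f(13,1)=1715 f(13,3)=1287 f(13,5)=715 f(13,7)=286 f(13,9)=78 f(13,11)=13 f(13,13)=1
t=14: f(14,-4)=1638 f(14,-2)=2912 f(14,0)=3418 f(14,2)=3002 f(14,4)=2002 f(14,6)=1001 f(14,8)=364 f(14,10)=91 f(14,12)=14 f(14,14)=1
t=15: f(15,-5)=1638 f(15,-3)=4550 f(15,-1)=6330 f(15,1)=6420 f(15,3)=5004 f(15,5)=3003 f(15,7)=1365 f(15,9)=455 f(15,11)=105 f(15,13)=15 f(15,15)=1
t=16: f(16,-4)=6188 f(16,-2)=10880 f(16,0)=12750 f(16,2)=11424 f(16,4)=8007 f(16,6)=4368 f(16,8)=1820 f(16,10)=560 f(16,12)=120 f(16,14)=16 f(16,16)=1
t=17: f(17,-5)=6188 f(17,-3)=17068 f(17,-1)=23630 f(17,1)=24174 f(17,3)=19431 f(17,5)=12375 f(17,7)=6188 f(17,9)=2380 f(17,11)=680 f(17,13)=136 f(17,15)=17 f(17,17)=1
t=18: f(18,-4)=23256 f(18,-2)=40698 f(18,0)=47804 f(18,2)=43605 f(18,4)=31806 f(18,6)=18563 f(18,8)=8568 f(18,10)=3060 f(18,12)=816 f(18,14)=153 f(18,16)=18 f(18,18)=1
t=19: f(19,-5)=23256 f(19,-3)=63954 f(19,-1)=88502 f(19,1)=91409 f(19,3)=75411 f(19,5)=50369 f(19,7)=27131 f(19,9)=11628 f(19,11)=3876 f(19,13)=969 f(19,15)=171 f(19,17)=19 f(19,19)=1
t=20: f(20,-4)=87210 f(20,-2)=152456 f(20,0)=179911 f(20,2)=166820 f(20,4)=125780 f(20,6)=77500 f(20,8)=38759 f(20,10)=15504 f(20,12)=4845 f(20,14)=1140 f(20,16)=190 f(20,18)=20 f(20,20)=1
t=21: f(21,-5)=87210 f(21,-3)=239666 f(21,-1)=332367 f(21,1)=346731 f(21,3)=292600 f(21,5)=203280 f(21,7)=116259 f(21,9)=54263 f(21,11)=20349 f(21,13)=5985 f(21,15)=1330 f(21,17)=210 f(21,19)=21 f(21,21)=1
t=22: f(22,-4)=326876 f(22,-2)=572033 f(22,0)=679098 f(22,2)=639331 f(22,4)=495880 f(22,6)=319539 f(22,8)=170522 f(22,10)=74612 f(22,12)=26334 f(22,14)=7315 f(22,16)=1540 f(22,18)=231 f(22,20)=22 f(22,22)=1
t=23: f(23,-5)=326876 f(23,-3)=898909 f(23,-1)=1251131 f(23,1)=1318429 f(23,3)=1135211 f(23,5)=815419 f(23,7)=490061 f(23,9)=245134 f(23,11)=100946 f(23,13)=33649 f(23,15)=8855 f(23,17)=1771 f(23,19)=253 f(23,21)=23 f(23,23)=1
t=24: f(24,-4)=1225785 f(24,-2)=2150040 f(24,0)=2569560 f(24,2)=2453640 f(24,4)=1950630 f(24,6)=1305480 f(24,8)=735195 f(24,10)=346080 f(24,12)=134595 f(24,14)=42504 f(24,16)=10626 f(24,18)=2024 f(24,20)=276 f(24,22)=24 f(24,24)=1
Σ_s f(24,s) = 12926460
P = 12926460/16777216 = 3231615/4194304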